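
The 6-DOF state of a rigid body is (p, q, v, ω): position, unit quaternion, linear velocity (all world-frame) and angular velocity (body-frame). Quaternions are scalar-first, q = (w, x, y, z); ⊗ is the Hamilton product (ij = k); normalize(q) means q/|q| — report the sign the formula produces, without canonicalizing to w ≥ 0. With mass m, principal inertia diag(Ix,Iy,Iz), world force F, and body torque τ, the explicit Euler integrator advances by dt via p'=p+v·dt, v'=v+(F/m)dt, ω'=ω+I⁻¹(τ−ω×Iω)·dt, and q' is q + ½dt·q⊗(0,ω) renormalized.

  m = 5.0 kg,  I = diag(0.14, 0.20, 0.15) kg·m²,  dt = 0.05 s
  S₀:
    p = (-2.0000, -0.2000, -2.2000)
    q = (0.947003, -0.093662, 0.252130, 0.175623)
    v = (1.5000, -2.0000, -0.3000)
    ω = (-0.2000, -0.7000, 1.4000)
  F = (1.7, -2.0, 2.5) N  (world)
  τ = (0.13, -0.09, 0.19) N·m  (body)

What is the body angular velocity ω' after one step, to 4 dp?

ω×(Iω) gyroscopic = (0.0490, 0.0028, 0.0084)
(τ − ω×Iω)/I = (0.5786, -0.4640, 1.2107)
ω' = ω + α·dt = (-0.1711, -0.7232, 1.4605)

ω' = (-0.1711, -0.7232, 1.4605)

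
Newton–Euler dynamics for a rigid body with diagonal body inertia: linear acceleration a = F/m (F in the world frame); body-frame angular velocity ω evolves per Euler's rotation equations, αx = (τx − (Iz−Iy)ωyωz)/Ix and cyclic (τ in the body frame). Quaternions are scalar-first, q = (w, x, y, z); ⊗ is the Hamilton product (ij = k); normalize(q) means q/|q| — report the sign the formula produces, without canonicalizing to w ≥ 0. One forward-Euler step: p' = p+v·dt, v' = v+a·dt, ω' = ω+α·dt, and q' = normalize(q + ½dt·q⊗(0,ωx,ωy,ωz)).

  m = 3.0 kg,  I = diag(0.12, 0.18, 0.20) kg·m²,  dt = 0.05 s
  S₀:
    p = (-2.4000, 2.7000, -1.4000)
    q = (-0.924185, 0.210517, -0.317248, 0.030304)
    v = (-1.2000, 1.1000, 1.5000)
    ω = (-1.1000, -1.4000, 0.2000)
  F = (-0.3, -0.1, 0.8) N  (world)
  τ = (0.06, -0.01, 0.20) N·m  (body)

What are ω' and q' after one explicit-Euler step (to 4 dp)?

precession coupling ω×(Iω) = (-0.0056, 0.0176, 0.0924)
angular accel α = (0.5467, -0.1533, 0.5380)
new body rate ω' = (-1.0727, -1.4077, 0.2269)
q⊗(0,ω) = (-0.2186393, 0.9955795, 1.2184212, -0.8285336)
q' = normalize(q + ½dt·q⊗(0,ω)) = (-0.9287, 0.2352, -0.2865, 0.0096)

ω' = (-1.0727, -1.4077, 0.2269)
q' = (-0.9287, 0.2352, -0.2865, 0.0096)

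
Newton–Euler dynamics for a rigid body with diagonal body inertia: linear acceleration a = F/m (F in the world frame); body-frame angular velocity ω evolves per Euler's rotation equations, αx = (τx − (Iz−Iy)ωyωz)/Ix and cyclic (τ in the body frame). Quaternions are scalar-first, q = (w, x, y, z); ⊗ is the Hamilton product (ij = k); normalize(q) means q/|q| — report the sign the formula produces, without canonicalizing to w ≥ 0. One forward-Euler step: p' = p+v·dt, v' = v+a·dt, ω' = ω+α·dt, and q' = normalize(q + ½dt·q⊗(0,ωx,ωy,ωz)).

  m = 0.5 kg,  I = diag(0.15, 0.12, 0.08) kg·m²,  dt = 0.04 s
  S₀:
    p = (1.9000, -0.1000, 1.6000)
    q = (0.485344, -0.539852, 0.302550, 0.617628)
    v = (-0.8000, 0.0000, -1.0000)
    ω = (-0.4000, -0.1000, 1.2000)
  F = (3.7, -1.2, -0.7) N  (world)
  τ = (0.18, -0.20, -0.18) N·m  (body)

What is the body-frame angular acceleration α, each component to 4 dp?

ω×(Iω) gyroscopic = (0.0048, -0.0336, -0.0012)
α = I⁻¹(τ − ω×Iω) = (1.1680, -1.3867, -2.2350)

α = (1.1680, -1.3867, -2.2350)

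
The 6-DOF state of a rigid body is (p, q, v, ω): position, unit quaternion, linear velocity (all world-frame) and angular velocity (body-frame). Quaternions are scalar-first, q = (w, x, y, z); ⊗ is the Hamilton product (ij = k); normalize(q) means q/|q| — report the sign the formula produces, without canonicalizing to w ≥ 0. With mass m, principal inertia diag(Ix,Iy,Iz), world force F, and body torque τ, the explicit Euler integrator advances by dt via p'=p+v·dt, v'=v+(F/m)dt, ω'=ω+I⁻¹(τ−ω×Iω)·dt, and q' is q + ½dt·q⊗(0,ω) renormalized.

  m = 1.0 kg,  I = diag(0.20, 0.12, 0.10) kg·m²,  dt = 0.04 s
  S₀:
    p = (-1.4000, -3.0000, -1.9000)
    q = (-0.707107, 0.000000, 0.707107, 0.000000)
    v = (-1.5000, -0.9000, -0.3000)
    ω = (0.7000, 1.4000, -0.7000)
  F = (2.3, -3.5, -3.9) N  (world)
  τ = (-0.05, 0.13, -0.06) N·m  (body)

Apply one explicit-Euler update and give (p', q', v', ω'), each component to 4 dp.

a = (2.3000, -3.5000, -3.9000)
p' = p + v·dt = (-1.4600, -3.0360, -1.9120)
v + (F/m)dt = (-1.4080, -1.0400, -0.4560)
ω×(Iω) gyroscopic = (0.0196, -0.0490, -0.0784)
α = I⁻¹(τ − ω×Iω) = (-0.3480, 1.4917, 0.1840)
new body rate ω' = (0.6861, 1.4597, -0.6926)
q⊗(0,ω) = (-0.9899498, -0.9899498, -0.9899498, 0.0000000)
updated quaternion q' = (-0.7265, -0.0198, 0.6869, 0.0000)

p' = (-1.4600, -3.0360, -1.9120)
q' = (-0.7265, -0.0198, 0.6869, 0.0000)
v' = (-1.4080, -1.0400, -0.4560)
ω' = (0.6861, 1.4597, -0.6926)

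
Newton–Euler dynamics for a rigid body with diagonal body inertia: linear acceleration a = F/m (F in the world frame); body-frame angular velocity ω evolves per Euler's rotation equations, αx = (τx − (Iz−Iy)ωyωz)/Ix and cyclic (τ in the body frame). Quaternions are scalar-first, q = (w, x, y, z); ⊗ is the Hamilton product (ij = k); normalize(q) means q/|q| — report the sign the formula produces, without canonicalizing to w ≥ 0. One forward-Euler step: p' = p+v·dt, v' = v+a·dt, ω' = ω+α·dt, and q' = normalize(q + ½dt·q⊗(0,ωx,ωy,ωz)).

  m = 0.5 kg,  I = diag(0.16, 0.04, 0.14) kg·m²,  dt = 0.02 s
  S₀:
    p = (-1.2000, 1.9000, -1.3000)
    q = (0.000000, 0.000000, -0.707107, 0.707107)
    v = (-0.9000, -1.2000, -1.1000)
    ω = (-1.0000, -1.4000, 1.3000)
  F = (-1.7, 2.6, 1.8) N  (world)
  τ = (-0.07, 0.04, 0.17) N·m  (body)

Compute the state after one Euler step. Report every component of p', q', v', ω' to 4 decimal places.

angular accel α = (0.7000, 1.6500, 2.4143)
ω + α·dt = (-0.9860, -1.3670, 1.3483)
2q̇ = q⊗(0,ω) = (-1.9091889, 0.0707107, -0.7071070, -0.7071070)
q + ½dt·q⊗(0,ω), renormalized = (-0.0191, 0.0007, -0.7140, 0.6999)
a = (-3.4000, 5.2000, 3.6000)
new position p' = (-1.2180, 1.8760, -1.3220)
v' = v + a·dt = (-0.9680, -1.0960, -1.0280)

p' = (-1.2180, 1.8760, -1.3220)
q' = (-0.0191, 0.0007, -0.7140, 0.6999)
v' = (-0.9680, -1.0960, -1.0280)
ω' = (-0.9860, -1.3670, 1.3483)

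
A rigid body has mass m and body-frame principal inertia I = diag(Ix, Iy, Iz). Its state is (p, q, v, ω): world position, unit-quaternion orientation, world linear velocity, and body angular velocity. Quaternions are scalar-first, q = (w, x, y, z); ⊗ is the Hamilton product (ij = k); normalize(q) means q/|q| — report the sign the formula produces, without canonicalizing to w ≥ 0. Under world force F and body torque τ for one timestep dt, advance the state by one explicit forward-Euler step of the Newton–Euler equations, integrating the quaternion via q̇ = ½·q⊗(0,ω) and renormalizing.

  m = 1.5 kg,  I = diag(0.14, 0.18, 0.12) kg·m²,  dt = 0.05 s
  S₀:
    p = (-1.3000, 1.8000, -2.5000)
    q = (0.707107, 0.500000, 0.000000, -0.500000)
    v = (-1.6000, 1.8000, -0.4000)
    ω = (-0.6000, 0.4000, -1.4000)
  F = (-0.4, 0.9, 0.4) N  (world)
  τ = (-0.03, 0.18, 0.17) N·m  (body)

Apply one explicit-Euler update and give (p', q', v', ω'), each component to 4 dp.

a = F/m = (-0.2667, 0.6000, 0.2667)
p + v·dt = (-1.3800, 1.8900, -2.5200)
v' = v + a·dt = (-1.6133, 1.8300, -0.3867)
gyro term ω×Iω = (0.0336, 0.0168, -0.0096)
angular accel α = (-0.4543, 0.9067, 1.4967)
ω' = ω + α·dt = (-0.6227, 0.4453, -1.3252)
2q̇ = q⊗(0,ω) = (-0.4000000, -0.2242642, 1.2828428, -0.7899498)
q' = normalize(q + ½dt·q⊗(0,ω)) = (0.6966, 0.4940, 0.0320, -0.5193)

p' = (-1.3800, 1.8900, -2.5200)
q' = (0.6966, 0.4940, 0.0320, -0.5193)
v' = (-1.6133, 1.8300, -0.3867)
ω' = (-0.6227, 0.4453, -1.3252)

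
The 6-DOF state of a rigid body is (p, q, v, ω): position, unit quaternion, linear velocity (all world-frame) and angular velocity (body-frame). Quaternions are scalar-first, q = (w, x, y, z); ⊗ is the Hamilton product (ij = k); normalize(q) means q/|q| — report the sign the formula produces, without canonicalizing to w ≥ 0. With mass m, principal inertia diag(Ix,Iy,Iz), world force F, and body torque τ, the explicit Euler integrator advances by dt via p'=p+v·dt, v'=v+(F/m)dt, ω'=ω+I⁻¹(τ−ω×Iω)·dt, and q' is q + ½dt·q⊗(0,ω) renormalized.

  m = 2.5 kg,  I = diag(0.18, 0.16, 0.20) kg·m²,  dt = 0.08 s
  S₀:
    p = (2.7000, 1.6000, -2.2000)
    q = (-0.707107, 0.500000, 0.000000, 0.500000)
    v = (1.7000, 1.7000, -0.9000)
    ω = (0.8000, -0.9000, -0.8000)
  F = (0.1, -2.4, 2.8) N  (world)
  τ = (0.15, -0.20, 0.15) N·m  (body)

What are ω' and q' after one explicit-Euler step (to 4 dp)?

ω' = (0.8539, -1.0064, -0.7458)
q' = (-0.7059, 0.4945, 0.0574, 0.5038)

ω×(Iω) gyroscopic = (0.0288, 0.0128, 0.0144)
(τ − ω×Iω)/I = (0.6733, -1.3300, 0.6780)
ω + α·dt = (0.8539, -1.0064, -0.7458)
2q̇ = q⊗(0,ω) = (0.0000000, -0.1156856, 1.4363963, 0.1156856)
q' = normalize(q + ½dt·q⊗(0,ω)) = (-0.7059, 0.4945, 0.0574, 0.5038)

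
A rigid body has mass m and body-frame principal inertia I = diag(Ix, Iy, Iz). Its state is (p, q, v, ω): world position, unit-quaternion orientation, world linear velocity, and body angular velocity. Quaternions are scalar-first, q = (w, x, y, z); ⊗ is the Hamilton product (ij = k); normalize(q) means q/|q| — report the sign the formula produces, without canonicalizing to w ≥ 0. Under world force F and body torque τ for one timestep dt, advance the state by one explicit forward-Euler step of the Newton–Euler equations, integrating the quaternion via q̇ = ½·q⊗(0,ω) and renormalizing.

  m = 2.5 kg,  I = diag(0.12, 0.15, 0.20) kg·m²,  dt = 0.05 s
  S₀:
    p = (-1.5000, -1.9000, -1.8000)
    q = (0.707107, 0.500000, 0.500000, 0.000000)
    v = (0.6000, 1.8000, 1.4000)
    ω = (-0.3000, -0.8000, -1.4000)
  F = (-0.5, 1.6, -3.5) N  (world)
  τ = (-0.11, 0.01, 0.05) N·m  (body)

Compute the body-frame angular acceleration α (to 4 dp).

α = (-1.3833, 0.2907, 0.2140)

gyro term ω×Iω = (0.0560, -0.0336, 0.0072)
(τ − ω×Iω)/I = (-1.3833, 0.2907, 0.2140)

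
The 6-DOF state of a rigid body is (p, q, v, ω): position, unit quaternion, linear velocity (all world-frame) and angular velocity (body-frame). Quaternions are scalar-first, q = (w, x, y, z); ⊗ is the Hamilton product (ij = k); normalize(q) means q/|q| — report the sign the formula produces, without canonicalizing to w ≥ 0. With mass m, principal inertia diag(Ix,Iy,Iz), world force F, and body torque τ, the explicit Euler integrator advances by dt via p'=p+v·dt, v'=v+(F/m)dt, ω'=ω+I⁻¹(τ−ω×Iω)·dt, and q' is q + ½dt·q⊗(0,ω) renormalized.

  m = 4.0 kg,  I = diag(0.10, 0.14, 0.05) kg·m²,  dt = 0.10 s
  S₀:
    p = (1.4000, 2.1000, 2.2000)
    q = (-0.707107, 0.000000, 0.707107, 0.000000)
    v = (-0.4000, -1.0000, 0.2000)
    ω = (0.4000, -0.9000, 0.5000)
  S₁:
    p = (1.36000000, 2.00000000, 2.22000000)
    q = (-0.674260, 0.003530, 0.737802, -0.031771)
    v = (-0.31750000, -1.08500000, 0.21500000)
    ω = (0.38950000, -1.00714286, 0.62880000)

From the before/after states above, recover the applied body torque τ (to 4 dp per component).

τ = (0.0300, -0.1400, 0.0500)

Δω = ω₁−ω₀ = (-0.01050000, -0.10714286, 0.12880000)
precession coupling = (0.0405, 0.0100, -0.0144)
applied torque τ = (0.0300, -0.1400, 0.0500)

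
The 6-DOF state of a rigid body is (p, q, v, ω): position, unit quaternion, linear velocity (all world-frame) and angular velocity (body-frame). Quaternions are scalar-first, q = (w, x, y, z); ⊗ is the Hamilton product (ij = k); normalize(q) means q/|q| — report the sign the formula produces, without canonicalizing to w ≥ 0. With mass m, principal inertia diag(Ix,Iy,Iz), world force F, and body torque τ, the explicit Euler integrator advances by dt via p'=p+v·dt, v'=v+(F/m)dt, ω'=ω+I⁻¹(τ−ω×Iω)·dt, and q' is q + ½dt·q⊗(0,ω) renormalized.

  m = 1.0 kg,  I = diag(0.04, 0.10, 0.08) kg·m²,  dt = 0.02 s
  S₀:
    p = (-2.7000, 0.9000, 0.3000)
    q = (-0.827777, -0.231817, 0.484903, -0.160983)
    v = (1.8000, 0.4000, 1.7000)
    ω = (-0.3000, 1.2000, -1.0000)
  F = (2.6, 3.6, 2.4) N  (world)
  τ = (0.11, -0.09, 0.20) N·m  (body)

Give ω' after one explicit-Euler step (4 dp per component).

ω' = (-0.2570, 1.1844, -0.9446)

(τ − ω×Iω)/I = (2.1500, -0.7800, 2.7700)
ω' = ω + α·dt = (-0.2570, 1.1844, -0.9446)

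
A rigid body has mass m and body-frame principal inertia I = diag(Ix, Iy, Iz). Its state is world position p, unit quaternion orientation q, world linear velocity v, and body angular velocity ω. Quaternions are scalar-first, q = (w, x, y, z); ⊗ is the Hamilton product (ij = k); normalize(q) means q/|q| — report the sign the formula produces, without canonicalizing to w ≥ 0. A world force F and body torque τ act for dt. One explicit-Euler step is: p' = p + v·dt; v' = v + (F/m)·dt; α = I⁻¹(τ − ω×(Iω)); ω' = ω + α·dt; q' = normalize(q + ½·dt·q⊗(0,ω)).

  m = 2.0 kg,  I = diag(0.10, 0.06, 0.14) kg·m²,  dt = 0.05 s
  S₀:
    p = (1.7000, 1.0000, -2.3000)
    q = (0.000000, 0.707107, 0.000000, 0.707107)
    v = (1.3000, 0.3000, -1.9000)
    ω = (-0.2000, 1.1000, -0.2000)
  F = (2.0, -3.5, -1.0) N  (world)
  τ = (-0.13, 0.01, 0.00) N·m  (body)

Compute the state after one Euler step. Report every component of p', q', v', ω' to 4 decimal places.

linear accel F/m = (1.0000, -1.7500, -0.5000)
p + v·dt = (1.7650, 1.0150, -2.3950)
v' = v + a·dt = (1.3500, 0.2125, -1.9250)
angular accel α = (-1.1240, 0.1933, -0.0629)
ω' = ω + α·dt = (-0.2562, 1.1097, -0.2031)
Hamilton product q⊗(0,ω) = (0.2828428, -0.7778177, 0.0000000, 0.7778177)
q + ½dt·q⊗(0,ω), renormalized = (0.0071, 0.6874, 0.0000, 0.7263)

p' = (1.7650, 1.0150, -2.3950)
q' = (0.0071, 0.6874, 0.0000, 0.7263)
v' = (1.3500, 0.2125, -1.9250)
ω' = (-0.2562, 1.1097, -0.2031)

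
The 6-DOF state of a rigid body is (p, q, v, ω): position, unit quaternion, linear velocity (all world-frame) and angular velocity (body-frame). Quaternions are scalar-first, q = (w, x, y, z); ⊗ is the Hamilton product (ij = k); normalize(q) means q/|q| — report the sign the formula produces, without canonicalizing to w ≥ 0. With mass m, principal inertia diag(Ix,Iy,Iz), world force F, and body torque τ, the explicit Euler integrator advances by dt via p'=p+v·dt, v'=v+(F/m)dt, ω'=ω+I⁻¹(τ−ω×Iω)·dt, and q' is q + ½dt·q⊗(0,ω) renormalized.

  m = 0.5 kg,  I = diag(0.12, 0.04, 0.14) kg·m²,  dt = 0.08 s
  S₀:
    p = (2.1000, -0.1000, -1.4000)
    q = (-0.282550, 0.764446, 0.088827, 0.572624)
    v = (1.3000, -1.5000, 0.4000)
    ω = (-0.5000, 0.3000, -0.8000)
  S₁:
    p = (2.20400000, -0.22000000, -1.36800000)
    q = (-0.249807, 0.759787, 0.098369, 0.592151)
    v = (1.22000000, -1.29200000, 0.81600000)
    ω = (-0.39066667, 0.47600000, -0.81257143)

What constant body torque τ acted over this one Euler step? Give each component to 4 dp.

τ = (0.1400, 0.0800, -0.0100)

rate change Δω = (0.10933333, 0.17600000, -0.01257143)
applied torque τ = (0.1400, 0.0800, -0.0100)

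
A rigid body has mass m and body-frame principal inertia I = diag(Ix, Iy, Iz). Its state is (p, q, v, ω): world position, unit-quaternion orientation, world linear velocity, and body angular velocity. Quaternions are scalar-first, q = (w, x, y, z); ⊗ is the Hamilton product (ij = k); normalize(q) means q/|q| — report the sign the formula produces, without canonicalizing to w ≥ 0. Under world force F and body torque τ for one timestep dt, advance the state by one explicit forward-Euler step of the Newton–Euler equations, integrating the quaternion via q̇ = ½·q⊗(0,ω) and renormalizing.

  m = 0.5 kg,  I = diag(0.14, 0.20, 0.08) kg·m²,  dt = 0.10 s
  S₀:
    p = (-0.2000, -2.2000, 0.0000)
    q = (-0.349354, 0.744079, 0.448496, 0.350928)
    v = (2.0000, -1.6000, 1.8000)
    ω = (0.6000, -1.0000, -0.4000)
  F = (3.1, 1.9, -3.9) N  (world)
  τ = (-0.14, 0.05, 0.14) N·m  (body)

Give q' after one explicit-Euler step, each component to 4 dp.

q' = (-0.3416, 0.7408, 0.4904, 0.3067)

q⊗(0,ω) = (0.1424198, -0.0380828, 0.8575424, -0.8734350)
updated quaternion q' = (-0.3416, 0.7408, 0.4904, 0.3067)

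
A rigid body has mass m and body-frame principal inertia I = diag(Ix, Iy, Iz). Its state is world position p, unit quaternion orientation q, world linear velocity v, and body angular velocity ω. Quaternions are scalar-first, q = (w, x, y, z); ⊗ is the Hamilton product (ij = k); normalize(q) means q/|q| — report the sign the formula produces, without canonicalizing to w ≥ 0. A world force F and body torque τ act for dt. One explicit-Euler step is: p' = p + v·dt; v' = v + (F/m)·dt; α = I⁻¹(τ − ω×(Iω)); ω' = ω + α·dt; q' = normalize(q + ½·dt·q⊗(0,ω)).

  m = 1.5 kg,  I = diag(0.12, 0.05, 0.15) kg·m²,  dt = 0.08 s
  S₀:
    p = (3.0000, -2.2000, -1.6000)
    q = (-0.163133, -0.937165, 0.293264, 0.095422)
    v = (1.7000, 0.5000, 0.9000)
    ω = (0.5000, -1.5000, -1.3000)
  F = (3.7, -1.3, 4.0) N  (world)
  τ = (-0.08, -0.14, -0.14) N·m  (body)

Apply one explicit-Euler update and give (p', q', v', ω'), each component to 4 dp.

ω×(Iω) gyroscopic = (0.1950, 0.0195, 0.0525)
angular accel α = (-2.2917, -3.1900, -1.2833)
ω + α·dt = (0.3167, -1.7552, -1.4027)
Hamilton product q⊗(0,ω) = (1.0325271, -0.3196767, -0.9259040, 1.4711884)
q + ½dt·q⊗(0,ω), renormalized = (-0.1214, -0.9468, 0.2554, 0.1538)
linear accel F/m = (2.4667, -0.8667, 2.6667)
new position p' = (3.1360, -2.1600, -1.5280)
v' = v + a·dt = (1.8973, 0.4307, 1.1133)

p' = (3.1360, -2.1600, -1.5280)
q' = (-0.1214, -0.9468, 0.2554, 0.1538)
v' = (1.8973, 0.4307, 1.1133)
ω' = (0.3167, -1.7552, -1.4027)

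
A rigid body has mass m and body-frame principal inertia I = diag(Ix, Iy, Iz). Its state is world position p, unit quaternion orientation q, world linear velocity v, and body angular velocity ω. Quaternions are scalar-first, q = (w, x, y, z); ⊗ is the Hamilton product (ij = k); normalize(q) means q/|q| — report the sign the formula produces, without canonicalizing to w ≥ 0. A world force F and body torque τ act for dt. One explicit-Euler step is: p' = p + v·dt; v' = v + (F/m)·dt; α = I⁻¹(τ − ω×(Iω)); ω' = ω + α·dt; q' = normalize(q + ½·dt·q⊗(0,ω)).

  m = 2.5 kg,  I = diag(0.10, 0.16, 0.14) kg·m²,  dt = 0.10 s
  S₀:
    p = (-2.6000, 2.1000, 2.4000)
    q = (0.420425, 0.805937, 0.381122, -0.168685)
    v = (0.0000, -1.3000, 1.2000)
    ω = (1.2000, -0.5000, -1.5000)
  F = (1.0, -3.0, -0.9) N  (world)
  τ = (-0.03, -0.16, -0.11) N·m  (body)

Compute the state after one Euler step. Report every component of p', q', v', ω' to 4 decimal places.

a = (0.4000, -1.2000, -0.3600)
p' = p + v·dt = (-2.6000, 1.9700, 2.5200)
v + (F/m)dt = (0.0400, -1.4200, 1.1640)
precession coupling ω×(Iω) = (-0.0150, 0.0720, -0.0360)
α = I⁻¹(τ − ω×Iω) = (-0.1500, -1.4500, -0.5286)
ω' = ω + α·dt = (1.1850, -0.6450, -1.5529)
Hamilton product q⊗(0,ω) = (-1.0295909, -0.1515155, 0.7962710, -1.4909524)
updated quaternion q' = (0.3671, 0.7945, 0.4189, -0.2420)

p' = (-2.6000, 1.9700, 2.5200)
q' = (0.3671, 0.7945, 0.4189, -0.2420)
v' = (0.0400, -1.4200, 1.1640)
ω' = (1.1850, -0.6450, -1.5529)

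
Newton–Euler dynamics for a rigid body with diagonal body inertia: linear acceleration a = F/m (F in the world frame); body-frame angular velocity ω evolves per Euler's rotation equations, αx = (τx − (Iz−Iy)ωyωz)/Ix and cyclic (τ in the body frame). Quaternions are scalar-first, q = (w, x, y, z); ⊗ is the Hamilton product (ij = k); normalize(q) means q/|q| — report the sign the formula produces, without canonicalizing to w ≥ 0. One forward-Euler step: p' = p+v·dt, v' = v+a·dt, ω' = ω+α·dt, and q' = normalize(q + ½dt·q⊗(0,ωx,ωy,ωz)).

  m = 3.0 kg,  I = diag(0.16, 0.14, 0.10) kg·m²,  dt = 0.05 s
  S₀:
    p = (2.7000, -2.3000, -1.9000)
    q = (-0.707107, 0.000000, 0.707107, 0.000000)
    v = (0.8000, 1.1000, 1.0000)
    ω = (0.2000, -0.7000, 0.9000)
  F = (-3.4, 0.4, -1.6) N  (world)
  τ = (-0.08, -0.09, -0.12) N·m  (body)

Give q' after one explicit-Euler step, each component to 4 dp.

q' = (-0.6944, 0.0124, 0.7192, -0.0194)

Hamilton product q⊗(0,ω) = (0.4949749, 0.4949749, 0.4949749, -0.7778177)
q' = normalize(q + ½dt·q⊗(0,ω)) = (-0.6944, 0.0124, 0.7192, -0.0194)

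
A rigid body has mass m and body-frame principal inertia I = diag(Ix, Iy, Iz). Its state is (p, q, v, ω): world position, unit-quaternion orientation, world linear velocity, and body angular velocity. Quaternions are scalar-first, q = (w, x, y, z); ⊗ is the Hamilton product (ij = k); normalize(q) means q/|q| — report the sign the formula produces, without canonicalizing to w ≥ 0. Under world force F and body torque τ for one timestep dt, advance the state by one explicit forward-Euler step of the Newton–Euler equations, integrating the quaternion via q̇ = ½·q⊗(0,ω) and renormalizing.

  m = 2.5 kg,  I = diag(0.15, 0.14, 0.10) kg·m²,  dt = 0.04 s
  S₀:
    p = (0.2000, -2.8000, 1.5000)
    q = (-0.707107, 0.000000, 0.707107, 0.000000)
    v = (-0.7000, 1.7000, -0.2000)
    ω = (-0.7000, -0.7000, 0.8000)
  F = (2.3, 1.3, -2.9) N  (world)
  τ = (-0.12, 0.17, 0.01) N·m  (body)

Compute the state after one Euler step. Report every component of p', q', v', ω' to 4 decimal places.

ω×(Iω) gyroscopic = (0.0224, -0.0280, -0.0049)
(τ − ω×Iω)/I = (-0.9493, 1.4143, 0.1490)
new body rate ω' = (-0.7380, -0.6434, 0.8060)
q⊗(0,ω) = (0.4949749, 1.0606605, 0.4949749, -0.0707107)
q + ½dt·q⊗(0,ω), renormalized = (-0.6970, 0.0212, 0.7168, -0.0014)
a = F/m = (0.9200, 0.5200, -1.1600)
p + v·dt = (0.1720, -2.7320, 1.4920)
v' = v + a·dt = (-0.6632, 1.7208, -0.2464)

p' = (0.1720, -2.7320, 1.4920)
q' = (-0.6970, 0.0212, 0.7168, -0.0014)
v' = (-0.6632, 1.7208, -0.2464)
ω' = (-0.7380, -0.6434, 0.8060)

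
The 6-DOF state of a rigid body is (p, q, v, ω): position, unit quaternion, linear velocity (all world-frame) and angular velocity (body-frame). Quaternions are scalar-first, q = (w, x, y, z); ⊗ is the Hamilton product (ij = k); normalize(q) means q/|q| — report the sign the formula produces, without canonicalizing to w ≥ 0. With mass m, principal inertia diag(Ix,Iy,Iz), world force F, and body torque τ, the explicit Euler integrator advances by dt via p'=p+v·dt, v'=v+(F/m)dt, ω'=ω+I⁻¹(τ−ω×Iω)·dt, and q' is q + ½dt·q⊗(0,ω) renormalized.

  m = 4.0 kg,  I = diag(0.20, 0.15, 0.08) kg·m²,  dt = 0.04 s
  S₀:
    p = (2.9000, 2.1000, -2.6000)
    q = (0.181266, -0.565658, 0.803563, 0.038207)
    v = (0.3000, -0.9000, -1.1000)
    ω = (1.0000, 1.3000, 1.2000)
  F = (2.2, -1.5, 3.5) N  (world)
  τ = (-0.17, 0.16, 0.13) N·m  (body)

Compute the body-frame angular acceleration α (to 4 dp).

precession coupling ω×(Iω) = (-0.1092, 0.1440, -0.0650)
α = I⁻¹(τ − ω×Iω) = (-0.3040, 0.1067, 2.4375)

α = (-0.3040, 0.1067, 2.4375)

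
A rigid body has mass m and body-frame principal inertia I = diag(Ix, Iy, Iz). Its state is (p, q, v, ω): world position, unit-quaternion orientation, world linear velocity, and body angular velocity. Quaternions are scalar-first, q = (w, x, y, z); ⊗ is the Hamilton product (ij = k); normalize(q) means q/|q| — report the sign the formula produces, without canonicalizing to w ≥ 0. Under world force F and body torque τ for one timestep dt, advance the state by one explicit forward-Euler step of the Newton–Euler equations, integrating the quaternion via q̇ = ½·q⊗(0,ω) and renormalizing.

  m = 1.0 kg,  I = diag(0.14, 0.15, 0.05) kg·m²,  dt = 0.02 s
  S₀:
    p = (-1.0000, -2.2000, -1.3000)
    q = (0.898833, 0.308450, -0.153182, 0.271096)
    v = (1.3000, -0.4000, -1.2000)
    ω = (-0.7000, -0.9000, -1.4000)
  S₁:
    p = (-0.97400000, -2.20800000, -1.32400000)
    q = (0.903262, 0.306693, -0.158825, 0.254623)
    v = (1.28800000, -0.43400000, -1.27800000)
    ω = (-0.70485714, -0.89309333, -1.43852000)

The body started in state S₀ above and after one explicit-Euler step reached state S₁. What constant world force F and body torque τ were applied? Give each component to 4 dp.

rate change Δω = (-0.00485714, 0.00690667, -0.03852000)
τ = I·(Δω/dt) + ω₀×(Iω₀) = (-0.1600, 0.1400, -0.0900)
v₁ − v₀ = (-0.01200000, -0.03400000, -0.07800000)
applied force F = (-0.6000, -1.7000, -3.9000)

F = (-0.6000, -1.7000, -3.9000)
τ = (-0.1600, 0.1400, -0.0900)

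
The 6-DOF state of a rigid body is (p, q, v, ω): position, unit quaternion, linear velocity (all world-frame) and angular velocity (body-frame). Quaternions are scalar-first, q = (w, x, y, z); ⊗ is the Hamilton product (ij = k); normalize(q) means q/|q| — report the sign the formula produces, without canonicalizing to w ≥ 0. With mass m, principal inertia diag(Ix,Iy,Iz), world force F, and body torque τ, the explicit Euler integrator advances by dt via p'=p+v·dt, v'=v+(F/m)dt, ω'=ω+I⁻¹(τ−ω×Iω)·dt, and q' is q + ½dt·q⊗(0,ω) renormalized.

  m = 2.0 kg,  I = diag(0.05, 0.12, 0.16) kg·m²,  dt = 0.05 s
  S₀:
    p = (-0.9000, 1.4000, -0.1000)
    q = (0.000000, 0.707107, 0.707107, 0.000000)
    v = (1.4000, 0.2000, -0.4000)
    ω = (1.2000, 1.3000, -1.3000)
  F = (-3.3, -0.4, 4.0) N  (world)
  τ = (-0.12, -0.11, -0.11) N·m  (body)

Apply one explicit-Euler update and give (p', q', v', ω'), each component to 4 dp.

p' = (-0.8300, 1.4100, -0.1200)
q' = (-0.0441, 0.6831, 0.7290, 0.0018)
v' = (1.3175, 0.1900, -0.3000)
ω' = (1.1476, 1.1827, -1.3685)

linear accel F/m = (-1.6500, -0.2000, 2.0000)
p' = p + v·dt = (-0.8300, 1.4100, -0.1200)
new velocity v' = (1.3175, 0.1900, -0.3000)
precession coupling ω×(Iω) = (-0.0676, 0.1716, 0.1092)
angular accel α = (-1.0480, -2.3467, -1.3700)
ω + α·dt = (1.1476, 1.1827, -1.3685)
Hamilton product q⊗(0,ω) = (-1.7677675, -0.9192391, 0.9192391, 0.0707107)
q + ½dt·q⊗(0,ω), renormalized = (-0.0441, 0.6831, 0.7290, 0.0018)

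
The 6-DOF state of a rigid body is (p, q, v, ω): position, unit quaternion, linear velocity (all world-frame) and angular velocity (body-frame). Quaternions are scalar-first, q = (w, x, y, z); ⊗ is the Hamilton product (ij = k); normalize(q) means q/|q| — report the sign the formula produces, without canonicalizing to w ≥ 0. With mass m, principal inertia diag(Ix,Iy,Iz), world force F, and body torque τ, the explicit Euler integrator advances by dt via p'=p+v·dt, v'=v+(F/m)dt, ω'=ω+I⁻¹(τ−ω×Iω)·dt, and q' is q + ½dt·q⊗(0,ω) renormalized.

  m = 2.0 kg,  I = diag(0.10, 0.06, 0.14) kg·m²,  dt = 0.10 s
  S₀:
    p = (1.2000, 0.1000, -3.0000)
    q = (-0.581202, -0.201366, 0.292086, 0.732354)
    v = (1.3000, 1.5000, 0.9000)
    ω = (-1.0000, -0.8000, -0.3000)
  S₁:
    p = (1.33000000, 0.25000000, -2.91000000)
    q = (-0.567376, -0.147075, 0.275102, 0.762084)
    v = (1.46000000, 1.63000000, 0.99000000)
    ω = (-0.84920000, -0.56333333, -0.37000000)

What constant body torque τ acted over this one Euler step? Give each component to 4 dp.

Δω = ω₁−ω₀ = (0.15080000, 0.23666667, -0.07000000)
I·α + gyro = (0.1700, 0.1300, -0.1300)

τ = (0.1700, 0.1300, -0.1300)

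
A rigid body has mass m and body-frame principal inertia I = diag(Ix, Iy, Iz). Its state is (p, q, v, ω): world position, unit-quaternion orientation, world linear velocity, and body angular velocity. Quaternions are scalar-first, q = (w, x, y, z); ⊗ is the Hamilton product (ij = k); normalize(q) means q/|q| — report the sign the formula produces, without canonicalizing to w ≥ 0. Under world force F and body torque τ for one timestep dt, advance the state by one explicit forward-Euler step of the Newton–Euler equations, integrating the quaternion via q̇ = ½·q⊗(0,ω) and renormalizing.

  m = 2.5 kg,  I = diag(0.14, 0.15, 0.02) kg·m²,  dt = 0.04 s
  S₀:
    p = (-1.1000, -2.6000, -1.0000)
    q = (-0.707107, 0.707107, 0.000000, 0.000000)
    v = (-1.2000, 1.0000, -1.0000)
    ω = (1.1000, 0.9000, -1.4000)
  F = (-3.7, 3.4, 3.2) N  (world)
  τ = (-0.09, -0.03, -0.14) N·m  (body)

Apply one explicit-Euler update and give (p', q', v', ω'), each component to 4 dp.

ω×(Iω) gyroscopic = (0.1638, -0.1848, 0.0099)
angular accel α = (-1.8129, 1.0320, -7.4950)
ω + α·dt = (1.0275, 0.9413, -1.6998)
q⊗(0,ω) = (-0.7778177, -0.7778177, 0.3535535, 1.6263461)
q + ½dt·q⊗(0,ω), renormalized = (-0.7221, 0.6910, 0.0071, 0.0325)
p' = p + v·dt = (-1.1480, -2.5600, -1.0400)
v' = v + a·dt = (-1.2592, 1.0544, -0.9488)

p' = (-1.1480, -2.5600, -1.0400)
q' = (-0.7221, 0.6910, 0.0071, 0.0325)
v' = (-1.2592, 1.0544, -0.9488)
ω' = (1.0275, 0.9413, -1.6998)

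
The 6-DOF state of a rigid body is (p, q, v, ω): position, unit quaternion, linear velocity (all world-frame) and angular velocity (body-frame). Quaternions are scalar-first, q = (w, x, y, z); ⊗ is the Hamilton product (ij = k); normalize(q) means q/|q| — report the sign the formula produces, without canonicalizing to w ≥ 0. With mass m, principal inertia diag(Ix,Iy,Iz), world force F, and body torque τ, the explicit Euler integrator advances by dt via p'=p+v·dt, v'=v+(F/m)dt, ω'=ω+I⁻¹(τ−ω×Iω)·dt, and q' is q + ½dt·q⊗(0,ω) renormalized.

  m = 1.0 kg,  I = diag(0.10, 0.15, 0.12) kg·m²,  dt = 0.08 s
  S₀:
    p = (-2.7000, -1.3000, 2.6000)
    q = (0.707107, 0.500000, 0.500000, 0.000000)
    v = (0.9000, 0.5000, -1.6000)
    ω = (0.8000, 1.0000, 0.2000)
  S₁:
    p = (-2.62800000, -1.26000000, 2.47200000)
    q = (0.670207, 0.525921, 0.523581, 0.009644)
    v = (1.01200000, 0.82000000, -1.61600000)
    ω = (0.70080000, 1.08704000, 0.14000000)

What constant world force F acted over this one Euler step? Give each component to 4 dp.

velocity change Δv = (0.11200000, 0.32000000, -0.01600000)
F = m·Δv/dt = (1.4000, 4.0000, -0.2000)

F = (1.4000, 4.0000, -0.2000)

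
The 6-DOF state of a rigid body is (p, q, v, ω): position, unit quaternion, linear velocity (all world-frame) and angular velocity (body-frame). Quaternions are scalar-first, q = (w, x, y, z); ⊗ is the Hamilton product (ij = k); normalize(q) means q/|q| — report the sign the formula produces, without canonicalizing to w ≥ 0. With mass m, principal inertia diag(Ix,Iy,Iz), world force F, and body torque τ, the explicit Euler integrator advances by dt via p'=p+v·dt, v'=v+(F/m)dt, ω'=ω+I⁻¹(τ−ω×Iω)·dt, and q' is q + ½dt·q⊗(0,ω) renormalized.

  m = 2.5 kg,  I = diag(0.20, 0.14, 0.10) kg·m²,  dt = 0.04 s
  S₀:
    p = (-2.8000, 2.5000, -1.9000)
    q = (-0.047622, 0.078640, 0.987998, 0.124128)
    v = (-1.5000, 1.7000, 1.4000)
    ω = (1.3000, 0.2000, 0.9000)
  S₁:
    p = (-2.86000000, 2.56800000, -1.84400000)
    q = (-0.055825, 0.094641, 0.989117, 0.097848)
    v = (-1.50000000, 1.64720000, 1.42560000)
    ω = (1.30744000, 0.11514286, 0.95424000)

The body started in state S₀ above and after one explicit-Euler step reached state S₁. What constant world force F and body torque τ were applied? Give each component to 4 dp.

F = (0.0000, -3.3000, 1.6000)
τ = (0.0300, -0.1800, 0.1200)

velocity change Δv = (0.00000000, -0.05280000, 0.02560000)
m·(v₁−v₀)/dt = (0.0000, -3.3000, 1.6000)
ω₁ − ω₀ = (0.00744000, -0.08485714, 0.05424000)
applied torque τ = (0.0300, -0.1800, 0.1200)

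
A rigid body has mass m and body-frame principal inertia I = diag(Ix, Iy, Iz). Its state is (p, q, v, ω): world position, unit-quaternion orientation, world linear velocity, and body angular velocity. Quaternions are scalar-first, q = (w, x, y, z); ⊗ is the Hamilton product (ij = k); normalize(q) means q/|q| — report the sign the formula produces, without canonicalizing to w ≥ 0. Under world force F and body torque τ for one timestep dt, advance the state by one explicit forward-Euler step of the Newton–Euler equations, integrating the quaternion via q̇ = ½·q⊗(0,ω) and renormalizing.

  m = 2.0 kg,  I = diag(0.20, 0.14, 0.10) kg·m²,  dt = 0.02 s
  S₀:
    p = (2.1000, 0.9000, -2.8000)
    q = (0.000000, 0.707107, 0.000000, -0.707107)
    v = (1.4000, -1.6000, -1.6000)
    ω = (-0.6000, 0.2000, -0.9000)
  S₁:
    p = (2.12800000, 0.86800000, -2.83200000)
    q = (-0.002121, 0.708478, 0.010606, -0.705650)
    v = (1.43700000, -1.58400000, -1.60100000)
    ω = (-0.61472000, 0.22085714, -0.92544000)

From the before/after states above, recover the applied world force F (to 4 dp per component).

Δv = v₁−v₀ = (0.03700000, 0.01600000, -0.00100000)
applied force F = (3.7000, 1.6000, -0.1000)

F = (3.7000, 1.6000, -0.1000)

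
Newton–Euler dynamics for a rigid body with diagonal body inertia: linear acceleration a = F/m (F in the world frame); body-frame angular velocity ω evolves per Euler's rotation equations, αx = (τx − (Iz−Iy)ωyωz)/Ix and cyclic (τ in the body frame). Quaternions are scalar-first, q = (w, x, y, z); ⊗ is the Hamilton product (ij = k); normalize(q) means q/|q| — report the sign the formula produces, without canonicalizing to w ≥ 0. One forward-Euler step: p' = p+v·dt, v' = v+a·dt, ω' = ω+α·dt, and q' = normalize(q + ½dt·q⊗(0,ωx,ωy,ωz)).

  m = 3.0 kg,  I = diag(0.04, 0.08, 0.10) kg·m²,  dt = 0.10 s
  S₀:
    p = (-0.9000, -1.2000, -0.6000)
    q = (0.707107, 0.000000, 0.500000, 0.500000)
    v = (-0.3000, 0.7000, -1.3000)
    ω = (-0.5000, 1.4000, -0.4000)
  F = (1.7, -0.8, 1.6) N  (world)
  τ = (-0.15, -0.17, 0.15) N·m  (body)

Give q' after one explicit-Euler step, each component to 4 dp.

Hamilton product q⊗(0,ω) = (-0.5000000, -1.2535535, 0.7399498, -0.0328428)
q' = normalize(q + ½dt·q⊗(0,ω)) = (0.6801, -0.0625, 0.5354, 0.4969)

q' = (0.6801, -0.0625, 0.5354, 0.4969)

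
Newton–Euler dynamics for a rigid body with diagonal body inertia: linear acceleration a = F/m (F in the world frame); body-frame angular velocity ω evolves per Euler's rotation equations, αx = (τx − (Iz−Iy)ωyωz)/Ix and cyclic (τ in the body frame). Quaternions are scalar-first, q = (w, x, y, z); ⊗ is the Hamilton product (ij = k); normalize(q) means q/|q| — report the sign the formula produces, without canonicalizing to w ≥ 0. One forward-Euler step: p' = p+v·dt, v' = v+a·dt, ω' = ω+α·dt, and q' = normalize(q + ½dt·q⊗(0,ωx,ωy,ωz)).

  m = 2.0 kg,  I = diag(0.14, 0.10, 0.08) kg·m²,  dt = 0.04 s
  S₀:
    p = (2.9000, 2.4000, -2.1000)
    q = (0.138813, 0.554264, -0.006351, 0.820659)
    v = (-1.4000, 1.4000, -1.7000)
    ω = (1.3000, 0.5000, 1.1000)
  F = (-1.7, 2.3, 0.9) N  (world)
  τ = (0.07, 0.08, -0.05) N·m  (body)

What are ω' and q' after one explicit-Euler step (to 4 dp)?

gyro term ω×Iω = (-0.0110, 0.0858, -0.0260)
α = I⁻¹(τ − ω×Iω) = (0.5786, -0.0580, -0.3000)
new body rate ω' = (1.3231, 0.4977, 1.0880)
2q̇ = q⊗(0,ω) = (-1.6200926, -0.2368587, 0.5265728, 0.4380826)
q' = normalize(q + ½dt·q⊗(0,ω)) = (0.1063, 0.5492, 0.0042, 0.8289)

ω' = (1.3231, 0.4977, 1.0880)
q' = (0.1063, 0.5492, 0.0042, 0.8289)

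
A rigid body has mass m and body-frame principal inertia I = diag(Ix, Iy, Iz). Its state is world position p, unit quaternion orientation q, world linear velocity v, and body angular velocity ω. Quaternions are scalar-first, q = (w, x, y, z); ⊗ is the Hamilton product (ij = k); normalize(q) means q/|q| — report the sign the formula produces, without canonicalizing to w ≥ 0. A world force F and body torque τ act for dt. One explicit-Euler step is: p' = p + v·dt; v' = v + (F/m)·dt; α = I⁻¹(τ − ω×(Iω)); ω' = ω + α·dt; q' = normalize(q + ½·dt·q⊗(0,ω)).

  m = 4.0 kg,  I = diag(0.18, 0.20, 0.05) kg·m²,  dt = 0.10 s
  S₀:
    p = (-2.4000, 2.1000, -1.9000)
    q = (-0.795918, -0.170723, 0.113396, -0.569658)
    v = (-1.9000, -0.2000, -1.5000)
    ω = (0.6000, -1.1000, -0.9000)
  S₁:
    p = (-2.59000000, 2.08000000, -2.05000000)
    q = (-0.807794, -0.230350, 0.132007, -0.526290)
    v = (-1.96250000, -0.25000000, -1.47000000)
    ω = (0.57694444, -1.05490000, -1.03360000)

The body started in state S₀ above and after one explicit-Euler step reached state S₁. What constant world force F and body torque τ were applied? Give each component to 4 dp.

F = (-2.5000, -2.0000, 1.2000)
τ = (-0.1900, 0.0200, -0.0800)

ω₁ − ω₀ = (-0.02305556, 0.04510000, -0.13360000)
precession coupling = (-0.1485, -0.0702, -0.0132)
applied torque τ = (-0.1900, 0.0200, -0.0800)
v₁ − v₀ = (-0.06250000, -0.05000000, 0.03000000)
applied force F = (-2.5000, -2.0000, 1.2000)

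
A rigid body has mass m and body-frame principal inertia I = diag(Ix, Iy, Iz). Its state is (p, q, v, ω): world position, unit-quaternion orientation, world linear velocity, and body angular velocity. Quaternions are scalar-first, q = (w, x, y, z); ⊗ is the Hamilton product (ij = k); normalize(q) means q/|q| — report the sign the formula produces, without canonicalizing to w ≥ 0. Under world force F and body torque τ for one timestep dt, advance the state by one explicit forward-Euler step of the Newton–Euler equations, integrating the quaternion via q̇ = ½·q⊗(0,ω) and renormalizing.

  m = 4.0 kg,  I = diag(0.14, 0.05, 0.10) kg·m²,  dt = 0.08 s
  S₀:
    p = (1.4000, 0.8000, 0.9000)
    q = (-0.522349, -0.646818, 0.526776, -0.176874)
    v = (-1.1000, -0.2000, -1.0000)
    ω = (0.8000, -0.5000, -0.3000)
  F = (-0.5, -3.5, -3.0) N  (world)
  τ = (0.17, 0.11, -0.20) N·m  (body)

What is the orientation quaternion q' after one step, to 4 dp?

q⊗(0,ω) = (0.7277802, -0.6643490, -0.0743701, 0.0586929)
q' = normalize(q + ½dt·q⊗(0,ω)) = (-0.4929, -0.6729, 0.5234, -0.1744)

q' = (-0.4929, -0.6729, 0.5234, -0.1744)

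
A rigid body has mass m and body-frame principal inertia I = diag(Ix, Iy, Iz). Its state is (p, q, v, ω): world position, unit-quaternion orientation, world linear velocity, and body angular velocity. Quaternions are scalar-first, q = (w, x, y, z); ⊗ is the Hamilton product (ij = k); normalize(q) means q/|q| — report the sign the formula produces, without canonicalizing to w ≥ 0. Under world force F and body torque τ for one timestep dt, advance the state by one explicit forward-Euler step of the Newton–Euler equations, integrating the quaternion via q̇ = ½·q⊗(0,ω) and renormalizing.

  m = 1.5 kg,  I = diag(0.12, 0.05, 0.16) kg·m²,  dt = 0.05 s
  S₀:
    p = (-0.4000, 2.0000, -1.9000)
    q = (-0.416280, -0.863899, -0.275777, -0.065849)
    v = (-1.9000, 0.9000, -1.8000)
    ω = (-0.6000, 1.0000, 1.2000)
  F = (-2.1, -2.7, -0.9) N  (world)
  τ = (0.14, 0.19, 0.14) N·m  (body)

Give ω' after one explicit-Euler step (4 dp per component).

precession coupling ω×(Iω) = (0.1320, 0.0288, 0.0420)
α = I⁻¹(τ − ω×Iω) = (0.0667, 3.2240, 0.6125)
new body rate ω' = (-0.5967, 1.1612, 1.2306)

ω' = (-0.5967, 1.1612, 1.2306)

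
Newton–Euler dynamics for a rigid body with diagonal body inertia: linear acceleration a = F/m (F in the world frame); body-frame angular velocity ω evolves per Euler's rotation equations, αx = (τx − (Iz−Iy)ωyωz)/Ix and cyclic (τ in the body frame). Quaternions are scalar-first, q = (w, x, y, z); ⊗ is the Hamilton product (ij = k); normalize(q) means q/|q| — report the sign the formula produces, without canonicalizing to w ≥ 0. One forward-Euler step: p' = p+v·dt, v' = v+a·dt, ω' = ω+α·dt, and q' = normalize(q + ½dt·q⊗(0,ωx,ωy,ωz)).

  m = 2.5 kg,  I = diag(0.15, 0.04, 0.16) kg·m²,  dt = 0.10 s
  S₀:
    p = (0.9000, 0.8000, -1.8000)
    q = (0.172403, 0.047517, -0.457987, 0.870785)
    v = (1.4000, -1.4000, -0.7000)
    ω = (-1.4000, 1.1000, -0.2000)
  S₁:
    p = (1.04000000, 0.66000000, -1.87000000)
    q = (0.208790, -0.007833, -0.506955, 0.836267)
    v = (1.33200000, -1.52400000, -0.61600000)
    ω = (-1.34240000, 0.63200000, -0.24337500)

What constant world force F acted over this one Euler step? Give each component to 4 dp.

F = (-1.7000, -3.1000, 2.1000)

Δv = v₁−v₀ = (-0.06800000, -0.12400000, 0.08400000)
F = m·Δv/dt = (-1.7000, -3.1000, 2.1000)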